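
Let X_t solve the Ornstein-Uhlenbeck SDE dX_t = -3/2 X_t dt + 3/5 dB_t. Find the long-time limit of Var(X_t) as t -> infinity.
lim Var(X_t) = 3/25

The OU SDE dX = -theta X dt + sigma dB admits the integrating factor exp(theta t): d(exp(theta t) X_t) = sigma exp(theta t) dB_t. Integrating from 0 to t gives X_t = x_0 * exp(-theta t) + sigma * int_0^t exp(-theta (t-s)) dB_s for any initial x_0. The Itô integral has variance (by the Itô isometry) sigma^2 * int_0^t exp(-2 theta (t - s)) ds = sigma^2 * (1 - exp(-2 theta t)) / (2 theta), independent of x_0.
With theta = 3/2, sigma = 3/5:
  Var(X_t) = (3/5)^2 * (1 - exp(-2*3/2 t)) / (2 * 3/2) = 3/25 - 3*exp(-3*t)/25.
As t -> infinity, exp(-2*3/2 t) -> 0, so the stationary variance is sigma^2 / (2 theta) = 3/25.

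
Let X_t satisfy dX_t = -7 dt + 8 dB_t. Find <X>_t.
<X>_t = 64*t

For an Itô process dX_t = a(t) dt + b(t) dB_t, the quadratic variation is <X>_t = int_0^t b(s)^2 ds (the drift term does not contribute). Here b(s) = 8, so
  b(s)^2 = 64.
Integrating from 0 to t:
  <X>_t = int_0^t (64) ds = 64*t.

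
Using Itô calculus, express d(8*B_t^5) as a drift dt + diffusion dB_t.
d(8*B_t^5) = (80*B_t^3) dt + (40*B_t^4) dB_t

Itô's formula for f(B_t) gives d f(B_t) = f'(B_t) dB_t + (1/2) f''(B_t) dt. Compute derivatives of f(x) = 8*x^5:
  f'(x)  = 40*x^4
  f''(x) = 160*x^3
Substitute x = B_t and multiply the f'' term by 1/2:
  drift     = (1/2) * (160*x^3) evaluated at B_t = 80*B_t^3
  diffusion = (40*x^4) evaluated at B_t = 40*B_t^4
Therefore d(8*B_t^5) = (80*B_t^3) dt + (40*B_t^4) dB_t.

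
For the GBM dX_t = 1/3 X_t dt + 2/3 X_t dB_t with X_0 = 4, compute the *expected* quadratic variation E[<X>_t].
E[<X>_t] = 32*exp(10*t/9)/5 - 32/5

<X>_t = int_0^t ((2/3) * X_s)^2 ds. Taking expectation inside the integral: E[<X>_t] = (2/3)^2 * int_0^t E[X_s^2] ds. For GBM, E[X_s^2] = x_0^2 * exp((2 mu + sigma^2) s). Integrating:
  E[<X>_t] = (2/3)^2 * 4^2 * (exp((2*(1/3) + (2/3)^2) t) - 1) / (2*(1/3) + (2/3)^2)
           = (2/3)^2 * 4^2 * (exp((10/9) t) - 1) / (10/9) = 32*exp(10*t/9)/5 - 32/5.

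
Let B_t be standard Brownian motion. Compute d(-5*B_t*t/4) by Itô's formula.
d(-5*B_t*t/4) = (-5*B_t/4) dt + (-5*t/4) dB_t

Itô's formula for f(t, x): d f(t, B_t) = (f_t + (1/2) f_xx) dt + f_x dB_t. Compute partials of f(t, x) = -5*t*x/4:
  f_t(t,x)  = -5*x/4
  f_x(t,x)  = -5*t/4
  f_xx(t,x) = 0
Assemble drift = f_t + (1/2) f_xx = -5*x/4 and diffusion = f_x = -5*t/4. Substituting x = B_t:
  d(-5*B_t*t/4) = (-5*B_t/4) dt + (-5*t/4) dB_t.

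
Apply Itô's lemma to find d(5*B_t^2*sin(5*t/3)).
d(5*B_t^2*sin(5*t/3)) = (25*B_t^2*cos(5*t/3)/3 + 5*sin(5*t/3)) dt + (10*B_t*sin(5*t/3)) dB_t

Itô's formula for f(t, x): d f(t, B_t) = (f_t + (1/2) f_xx) dt + f_x dB_t. Compute partials of f(t, x) = 5*x^2*sin(5*t/3):
  f_t(t,x)  = 25*x^2*cos(5*t/3)/3
  f_x(t,x)  = 10*x*sin(5*t/3)
  f_xx(t,x) = 10*sin(5*t/3)
Assemble drift = f_t + (1/2) f_xx = 25*x^2*cos(5*t/3)/3 + 5*sin(5*t/3) and diffusion = f_x = 10*x*sin(5*t/3). Substituting x = B_t:
  d(5*B_t^2*sin(5*t/3)) = (25*B_t^2*cos(5*t/3)/3 + 5*sin(5*t/3)) dt + (10*B_t*sin(5*t/3)) dB_t.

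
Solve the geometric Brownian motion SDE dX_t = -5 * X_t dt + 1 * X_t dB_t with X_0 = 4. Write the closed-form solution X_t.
X_t = 4 * exp((-11/2) * t + (1) * B_t)

For GBM dX = mu X dt + sigma X dB with X_0 = x_0, apply Itô to Y = log X: dY = (mu - sigma^2/2) dt + sigma dB, so Y_t = log(x_0) + (mu - sigma^2/2) t + sigma B_t and hence X_t = x_0 * exp((mu - sigma^2/2) t + sigma B_t).
With mu = -5, sigma = 1, x_0 = 4, this gives:
  X_t = 4 * exp((-11/2) * t + (1) * B_t).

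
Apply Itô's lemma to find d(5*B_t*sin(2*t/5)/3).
d(5*B_t*sin(2*t/5)/3) = (2*B_t*cos(2*t/5)/3) dt + (5*sin(2*t/5)/3) dB_t

Itô's formula for f(t, x): d f(t, B_t) = (f_t + (1/2) f_xx) dt + f_x dB_t. Compute partials of f(t, x) = 5*x*sin(2*t/5)/3:
  f_t(t,x)  = 2*x*cos(2*t/5)/3
  f_x(t,x)  = 5*sin(2*t/5)/3
  f_xx(t,x) = 0
Assemble drift = f_t + (1/2) f_xx = 2*x*cos(2*t/5)/3 and diffusion = f_x = 5*sin(2*t/5)/3. Substituting x = B_t:
  d(5*B_t*sin(2*t/5)/3) = (2*B_t*cos(2*t/5)/3) dt + (5*sin(2*t/5)/3) dB_t.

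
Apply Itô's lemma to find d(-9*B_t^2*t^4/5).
d(-9*B_t^2*t^4/5) = (9*t^3*(-4*B_t^2 - t)/5) dt + (-18*B_t*t^4/5) dB_t

Itô's formula for f(t, x): d f(t, B_t) = (f_t + (1/2) f_xx) dt + f_x dB_t. Compute partials of f(t, x) = -9*t^4*x^2/5:
  f_t(t,x)  = -36*t^3*x^2/5
  f_x(t,x)  = -18*t^4*x/5
  f_xx(t,x) = -18*t^4/5
Assemble drift = f_t + (1/2) f_xx = 9*t^3*(-t - 4*x^2)/5 and diffusion = f_x = -18*t^4*x/5. Substituting x = B_t:
  d(-9*B_t^2*t^4/5) = (9*t^3*(-4*B_t^2 - t)/5) dt + (-18*B_t*t^4/5) dB_t.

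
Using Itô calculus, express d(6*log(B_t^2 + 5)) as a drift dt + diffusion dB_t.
d(6*log(B_t^2 + 5)) = (6*(5 - B_t^2)/(B_t^2 + 5)^2) dt + (12*B_t/(B_t^2 + 5)) dB_t

Itô's formula for f(B_t) gives d f(B_t) = f'(B_t) dB_t + (1/2) f''(B_t) dt. Compute derivatives of f(x) = 6*log(x^2 + 5):
  f'(x)  = 12*x/(x^2 + 5)
  f''(x) = 12*(5 - x^2)/(x^2 + 5)^2
Substitute x = B_t and multiply the f'' term by 1/2:
  drift     = (1/2) * (12*(5 - x^2)/(x^2 + 5)^2) evaluated at B_t = 6*(5 - B_t^2)/(B_t^2 + 5)^2
  diffusion = (12*x/(x^2 + 5)) evaluated at B_t = 12*B_t/(B_t^2 + 5)
Therefore d(6*log(B_t^2 + 5)) = (6*(5 - B_t^2)/(B_t^2 + 5)^2) dt + (12*B_t/(B_t^2 + 5)) dB_t.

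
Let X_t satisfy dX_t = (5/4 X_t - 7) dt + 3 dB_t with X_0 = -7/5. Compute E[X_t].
E[X_t] = 28/5 - 7*exp(5*t/4)

Taking expectations and using E[dB_t] = 0, the mean m(t) = E[X_t] satisfies the ODE m'(t) = a m(t) + b with m(0) = x_0. With a = 5/4, b = -7, x_0 = -7/5, the solution is
  m(t) = x_0 * exp(a t) + (b/a) * (exp(a t) - 1)
       = (-7/5) * exp((5/4) t) + ((-7)/(5/4)) * (exp((5/4) t) - 1)
       = 28/5 - 7*exp(5*t/4).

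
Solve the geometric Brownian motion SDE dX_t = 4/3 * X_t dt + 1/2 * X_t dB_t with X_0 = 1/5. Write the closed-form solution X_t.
X_t = 1/5 * exp((29/24) * t + (1/2) * B_t)

For GBM dX = mu X dt + sigma X dB with X_0 = x_0, apply Itô to Y = log X: dY = (mu - sigma^2/2) dt + sigma dB, so Y_t = log(x_0) + (mu - sigma^2/2) t + sigma B_t and hence X_t = x_0 * exp((mu - sigma^2/2) t + sigma B_t).
With mu = 4/3, sigma = 1/2, x_0 = 1/5, this gives:
  X_t = 1/5 * exp((29/24) * t + (1/2) * B_t).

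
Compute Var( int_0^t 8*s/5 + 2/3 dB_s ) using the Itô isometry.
Var = 4*t*(48*t^2 + 60*t + 25)/225

The Itô integral of a deterministic integrand f(s) has mean 0 because each increment f(s) * (B_{s+ds} - B_s) has mean 0. By the Itô isometry:
  Var( int_0^t f(s) dB_s ) = E[ (int_0^t f(s) dB_s)^2 ] = int_0^t f(s)^2 ds.
Here f(s) = 8*s/5 + 2/3, so f(s)^2 = 4*(12*s + 5)^2/225. Integrate:
  int_0^t (4*(12*s + 5)^2/225) ds = 4*t*(48*t^2 + 60*t + 25)/225.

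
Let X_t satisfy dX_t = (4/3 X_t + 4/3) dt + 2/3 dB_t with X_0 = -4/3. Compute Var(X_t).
Var(X_t) = exp(8*t/3)/6 - 1/6

The variance V(t) = Var(X_t) satisfies V'(t) = 2 a V(t) + c^2 with V(0) = 0 (drift coefficient is linear in X, diffusion is constant). With a = 4/3, c = 2/3, the solution is
  V(t) = (c^2 / (2 a)) * (exp(2 a t) - 1)
       = ((2/3)^2 / (2*(4/3))) * (exp((8/3) t) - 1)
       = exp(8*t/3)/6 - 1/6.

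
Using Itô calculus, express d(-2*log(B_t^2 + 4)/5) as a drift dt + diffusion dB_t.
d(-2*log(B_t^2 + 4)/5) = (2*(B_t^2 - 4)/(5*(B_t^2 + 4)^2)) dt + (-4*B_t/(5*B_t^2 + 20)) dB_t

Itô's formula for f(B_t) gives d f(B_t) = f'(B_t) dB_t + (1/2) f''(B_t) dt. Compute derivatives of f(x) = -2*log(x^2 + 4)/5:
  f'(x)  = -4*x/(5*x^2 + 20)
  f''(x) = 4*(x^2 - 4)/(5*(x^2 + 4)^2)
Substitute x = B_t and multiply the f'' term by 1/2:
  drift     = (1/2) * (4*(x^2 - 4)/(5*(x^2 + 4)^2)) evaluated at B_t = 2*(B_t^2 - 4)/(5*(B_t^2 + 4)^2)
  diffusion = (-4*x/(5*x^2 + 20)) evaluated at B_t = -4*B_t/(5*B_t^2 + 20)
Therefore d(-2*log(B_t^2 + 4)/5) = (2*(B_t^2 - 4)/(5*(B_t^2 + 4)^2)) dt + (-4*B_t/(5*B_t^2 + 20)) dB_t.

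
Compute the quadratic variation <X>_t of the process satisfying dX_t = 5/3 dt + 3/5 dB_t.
<X>_t = 9*t/25

For an Itô process dX_t = a(t) dt + b(t) dB_t, the quadratic variation is <X>_t = int_0^t b(s)^2 ds (the drift term does not contribute). Here b(s) = 3/5, so
  b(s)^2 = 9/25.
Integrating from 0 to t:
  <X>_t = int_0^t (9/25) ds = 9*t/25.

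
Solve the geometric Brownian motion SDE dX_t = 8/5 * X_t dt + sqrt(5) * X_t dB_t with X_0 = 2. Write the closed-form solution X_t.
X_t = 2 * exp((-9/10) * t + (sqrt(5)) * B_t)

For GBM dX = mu X dt + sigma X dB with X_0 = x_0, apply Itô to Y = log X: dY = (mu - sigma^2/2) dt + sigma dB, so Y_t = log(x_0) + (mu - sigma^2/2) t + sigma B_t and hence X_t = x_0 * exp((mu - sigma^2/2) t + sigma B_t).
With mu = 8/5, sigma = sqrt(5), x_0 = 2, this gives:
  X_t = 2 * exp((-9/10) * t + (sqrt(5)) * B_t).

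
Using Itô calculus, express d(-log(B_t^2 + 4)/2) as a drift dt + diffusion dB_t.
d(-log(B_t^2 + 4)/2) = ((B_t^2 - 4)/(2*(B_t^2 + 4)^2)) dt + (-B_t/(B_t^2 + 4)) dB_t

Itô's formula for f(B_t) gives d f(B_t) = f'(B_t) dB_t + (1/2) f''(B_t) dt. Compute derivatives of f(x) = -log(x^2 + 4)/2:
  f'(x)  = -x/(x^2 + 4)
  f''(x) = (x^2 - 4)/(x^2 + 4)^2
Substitute x = B_t and multiply the f'' term by 1/2:
  drift     = (1/2) * ((x^2 - 4)/(x^2 + 4)^2) evaluated at B_t = (B_t^2 - 4)/(2*(B_t^2 + 4)^2)
  diffusion = (-x/(x^2 + 4)) evaluated at B_t = -B_t/(B_t^2 + 4)
Therefore d(-log(B_t^2 + 4)/2) = ((B_t^2 - 4)/(2*(B_t^2 + 4)^2)) dt + (-B_t/(B_t^2 + 4)) dB_t.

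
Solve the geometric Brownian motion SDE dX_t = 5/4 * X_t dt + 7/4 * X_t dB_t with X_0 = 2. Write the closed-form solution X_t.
X_t = 2 * exp((-9/32) * t + (7/4) * B_t)

For GBM dX = mu X dt + sigma X dB with X_0 = x_0, apply Itô to Y = log X: dY = (mu - sigma^2/2) dt + sigma dB, so Y_t = log(x_0) + (mu - sigma^2/2) t + sigma B_t and hence X_t = x_0 * exp((mu - sigma^2/2) t + sigma B_t).
With mu = 5/4, sigma = 7/4, x_0 = 2, this gives:
  X_t = 2 * exp((-9/32) * t + (7/4) * B_t).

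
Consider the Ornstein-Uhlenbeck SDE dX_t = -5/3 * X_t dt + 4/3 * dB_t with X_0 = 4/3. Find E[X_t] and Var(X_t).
E[X_t] = 4*exp(-5*t/3)/3; Var(X_t) = 8/15 - 8*exp(-10*t/3)/15

The OU SDE dX = -theta X dt + sigma dB admits the integrating factor exp(theta t): d(exp(theta t) X_t) = sigma exp(theta t) dB_t. Integrating from 0 to t:
  X_t = x_0 * exp(-theta t) + sigma * int_0^t exp(-theta (t-s)) dB_s.
The Itô integral has mean 0 and (by the Itô isometry) variance sigma^2 * int_0^t exp(-2 theta (t - s)) ds = sigma^2 * (1 - exp(-2 theta t)) / (2 theta).
With theta = 5/3, sigma = 4/3, x_0 = 4/3:
  E[X_t] = 4/3 * exp(-5/3 t) = 4*exp(-5*t/3)/3
  Var(X_t) = (4/3)^2 * (1 - exp(-2*5/3 t)) / (2 * 5/3) = 8/15 - 8*exp(-10*t/3)/15.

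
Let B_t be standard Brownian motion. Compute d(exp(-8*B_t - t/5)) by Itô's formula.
d(exp(-8*B_t - t/5)) = (159*exp(-8*B_t - t/5)/5) dt + (-8*exp(-8*B_t - t/5)) dB_t

Itô's formula for f(t, x): d f(t, B_t) = (f_t + (1/2) f_xx) dt + f_x dB_t. Compute partials of f(t, x) = exp(-t/5 - 8*x):
  f_t(t,x)  = -exp(-t/5 - 8*x)/5
  f_x(t,x)  = -8*exp(-t/5 - 8*x)
  f_xx(t,x) = 64*exp(-t/5 - 8*x)
Assemble drift = f_t + (1/2) f_xx = 159*exp(-t/5 - 8*x)/5 and diffusion = f_x = -8*exp(-t/5 - 8*x). Substituting x = B_t:
  d(exp(-8*B_t - t/5)) = (159*exp(-8*B_t - t/5)/5) dt + (-8*exp(-8*B_t - t/5)) dB_t.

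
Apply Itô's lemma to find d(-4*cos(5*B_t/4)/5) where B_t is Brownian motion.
d(-4*cos(5*B_t/4)/5) = (5*cos(5*B_t/4)/8) dt + (sin(5*B_t/4)) dB_t

Itô's formula for f(B_t) gives d f(B_t) = f'(B_t) dB_t + (1/2) f''(B_t) dt. Compute derivatives of f(x) = -4*cos(5*x/4)/5:
  f'(x)  = sin(5*x/4)
  f''(x) = 5*cos(5*x/4)/4
Substitute x = B_t and multiply the f'' term by 1/2:
  drift     = (1/2) * (5*cos(5*x/4)/4) evaluated at B_t = 5*cos(5*B_t/4)/8
  diffusion = (sin(5*x/4)) evaluated at B_t = sin(5*B_t/4)
Therefore d(-4*cos(5*B_t/4)/5) = (5*cos(5*B_t/4)/8) dt + (sin(5*B_t/4)) dB_t.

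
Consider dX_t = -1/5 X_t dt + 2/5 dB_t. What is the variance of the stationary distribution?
lim Var(X_t) = 2/5

The OU SDE dX = -theta X dt + sigma dB admits the integrating factor exp(theta t): d(exp(theta t) X_t) = sigma exp(theta t) dB_t. Integrating from 0 to t gives X_t = x_0 * exp(-theta t) + sigma * int_0^t exp(-theta (t-s)) dB_s for any initial x_0. The Itô integral has variance (by the Itô isometry) sigma^2 * int_0^t exp(-2 theta (t - s)) ds = sigma^2 * (1 - exp(-2 theta t)) / (2 theta), independent of x_0.
With theta = 1/5, sigma = 2/5:
  Var(X_t) = (2/5)^2 * (1 - exp(-2*1/5 t)) / (2 * 1/5) = 2/5 - 2*exp(-2*t/5)/5.
As t -> infinity, exp(-2*1/5 t) -> 0, so the stationary variance is sigma^2 / (2 theta) = 2/5.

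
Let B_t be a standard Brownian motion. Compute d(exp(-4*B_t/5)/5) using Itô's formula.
d(exp(-4*B_t/5)/5) = (8*exp(-4*B_t/5)/125) dt + (-4*exp(-4*B_t/5)/25) dB_t

Itô's formula for f(B_t) gives d f(B_t) = f'(B_t) dB_t + (1/2) f''(B_t) dt. Compute derivatives of f(x) = exp(-4*x/5)/5:
  f'(x)  = -4*exp(-4*x/5)/25
  f''(x) = 16*exp(-4*x/5)/125
Substitute x = B_t and multiply the f'' term by 1/2:
  drift     = (1/2) * (16*exp(-4*x/5)/125) evaluated at B_t = 8*exp(-4*B_t/5)/125
  diffusion = (-4*exp(-4*x/5)/25) evaluated at B_t = -4*exp(-4*B_t/5)/25
Therefore d(exp(-4*B_t/5)/5) = (8*exp(-4*B_t/5)/125) dt + (-4*exp(-4*B_t/5)/25) dB_t.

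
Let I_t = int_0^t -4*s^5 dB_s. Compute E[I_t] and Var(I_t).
E[I_t] = 0; Var(I_t) = 16*t^11/11

The Itô integral of a deterministic integrand f(s) has mean 0 because each increment f(s) * (B_{s+ds} - B_s) has mean 0. By the Itô isometry:
  Var( int_0^t f(s) dB_s ) = E[ (int_0^t f(s) dB_s)^2 ] = int_0^t f(s)^2 ds.
Here f(s) = -4*s^5, so f(s)^2 = 16*s^10. Integrate:
  int_0^t (16*s^10) ds = 16*t^11/11.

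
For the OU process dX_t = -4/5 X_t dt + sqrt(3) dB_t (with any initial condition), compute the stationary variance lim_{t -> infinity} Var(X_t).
lim Var(X_t) = 15/8

The OU SDE dX = -theta X dt + sigma dB admits the integrating factor exp(theta t): d(exp(theta t) X_t) = sigma exp(theta t) dB_t. Integrating from 0 to t gives X_t = x_0 * exp(-theta t) + sigma * int_0^t exp(-theta (t-s)) dB_s for any initial x_0. The Itô integral has variance (by the Itô isometry) sigma^2 * int_0^t exp(-2 theta (t - s)) ds = sigma^2 * (1 - exp(-2 theta t)) / (2 theta), independent of x_0.
With theta = 4/5, sigma = sqrt(3):
  Var(X_t) = (sqrt(3))^2 * (1 - exp(-2*4/5 t)) / (2 * 4/5) = 15/8 - 15*exp(-8*t/5)/8.
As t -> infinity, exp(-2*4/5 t) -> 0, so the stationary variance is sigma^2 / (2 theta) = 15/8.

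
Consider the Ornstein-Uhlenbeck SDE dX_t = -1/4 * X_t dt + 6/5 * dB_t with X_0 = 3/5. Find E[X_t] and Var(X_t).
E[X_t] = 3*exp(-t/4)/5; Var(X_t) = 72/25 - 72*exp(-t/2)/25

The OU SDE dX = -theta X dt + sigma dB admits the integrating factor exp(theta t): d(exp(theta t) X_t) = sigma exp(theta t) dB_t. Integrating from 0 to t:
  X_t = x_0 * exp(-theta t) + sigma * int_0^t exp(-theta (t-s)) dB_s.
The Itô integral has mean 0 and (by the Itô isometry) variance sigma^2 * int_0^t exp(-2 theta (t - s)) ds = sigma^2 * (1 - exp(-2 theta t)) / (2 theta).
With theta = 1/4, sigma = 6/5, x_0 = 3/5:
  E[X_t] = 3/5 * exp(-1/4 t) = 3*exp(-t/4)/5
  Var(X_t) = (6/5)^2 * (1 - exp(-2*1/4 t)) / (2 * 1/4) = 72/25 - 72*exp(-t/2)/25.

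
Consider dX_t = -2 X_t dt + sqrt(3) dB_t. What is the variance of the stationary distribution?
lim Var(X_t) = 3/4

The OU SDE dX = -theta X dt + sigma dB admits the integrating factor exp(theta t): d(exp(theta t) X_t) = sigma exp(theta t) dB_t. Integrating from 0 to t gives X_t = x_0 * exp(-theta t) + sigma * int_0^t exp(-theta (t-s)) dB_s for any initial x_0. The Itô integral has variance (by the Itô isometry) sigma^2 * int_0^t exp(-2 theta (t - s)) ds = sigma^2 * (1 - exp(-2 theta t)) / (2 theta), independent of x_0.
With theta = 2, sigma = sqrt(3):
  Var(X_t) = (sqrt(3))^2 * (1 - exp(-2*2 t)) / (2 * 2) = 3/4 - 3*exp(-4*t)/4.
As t -> infinity, exp(-2*2 t) -> 0, so the stationary variance is sigma^2 / (2 theta) = 3/4.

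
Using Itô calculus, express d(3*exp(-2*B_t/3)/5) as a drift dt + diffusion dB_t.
d(3*exp(-2*B_t/3)/5) = (2*exp(-2*B_t/3)/15) dt + (-2*exp(-2*B_t/3)/5) dB_t

Itô's formula for f(B_t) gives d f(B_t) = f'(B_t) dB_t + (1/2) f''(B_t) dt. Compute derivatives of f(x) = 3*exp(-2*x/3)/5:
  f'(x)  = -2*exp(-2*x/3)/5
  f''(x) = 4*exp(-2*x/3)/15
Substitute x = B_t and multiply the f'' term by 1/2:
  drift     = (1/2) * (4*exp(-2*x/3)/15) evaluated at B_t = 2*exp(-2*B_t/3)/15
  diffusion = (-2*exp(-2*x/3)/5) evaluated at B_t = -2*exp(-2*B_t/3)/5
Therefore d(3*exp(-2*B_t/3)/5) = (2*exp(-2*B_t/3)/15) dt + (-2*exp(-2*B_t/3)/5) dB_t.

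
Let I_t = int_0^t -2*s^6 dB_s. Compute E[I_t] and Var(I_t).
E[I_t] = 0; Var(I_t) = 4*t^13/13

The Itô integral of a deterministic integrand f(s) has mean 0 because each increment f(s) * (B_{s+ds} - B_s) has mean 0. By the Itô isometry:
  Var( int_0^t f(s) dB_s ) = E[ (int_0^t f(s) dB_s)^2 ] = int_0^t f(s)^2 ds.
Here f(s) = -2*s^6, so f(s)^2 = 4*s^12. Integrate:
  int_0^t (4*s^12) ds = 4*t^13/13.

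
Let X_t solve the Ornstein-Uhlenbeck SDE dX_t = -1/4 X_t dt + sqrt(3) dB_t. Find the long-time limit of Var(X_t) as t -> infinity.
lim Var(X_t) = 6

The OU SDE dX = -theta X dt + sigma dB admits the integrating factor exp(theta t): d(exp(theta t) X_t) = sigma exp(theta t) dB_t. Integrating from 0 to t gives X_t = x_0 * exp(-theta t) + sigma * int_0^t exp(-theta (t-s)) dB_s for any initial x_0. The Itô integral has variance (by the Itô isometry) sigma^2 * int_0^t exp(-2 theta (t - s)) ds = sigma^2 * (1 - exp(-2 theta t)) / (2 theta), independent of x_0.
With theta = 1/4, sigma = sqrt(3):
  Var(X_t) = (sqrt(3))^2 * (1 - exp(-2*1/4 t)) / (2 * 1/4) = 6 - 6*exp(-t/2).
As t -> infinity, exp(-2*1/4 t) -> 0, so the stationary variance is sigma^2 / (2 theta) = 6.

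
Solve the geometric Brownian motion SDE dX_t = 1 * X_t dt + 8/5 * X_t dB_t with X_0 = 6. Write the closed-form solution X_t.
X_t = 6 * exp((-7/25) * t + (8/5) * B_t)

For GBM dX = mu X dt + sigma X dB with X_0 = x_0, apply Itô to Y = log X: dY = (mu - sigma^2/2) dt + sigma dB, so Y_t = log(x_0) + (mu - sigma^2/2) t + sigma B_t and hence X_t = x_0 * exp((mu - sigma^2/2) t + sigma B_t).
With mu = 1, sigma = 8/5, x_0 = 6, this gives:
  X_t = 6 * exp((-7/25) * t + (8/5) * B_t).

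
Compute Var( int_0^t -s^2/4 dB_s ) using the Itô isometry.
Var = t^5/80

The Itô integral of a deterministic integrand f(s) has mean 0 because each increment f(s) * (B_{s+ds} - B_s) has mean 0. By the Itô isometry:
  Var( int_0^t f(s) dB_s ) = E[ (int_0^t f(s) dB_s)^2 ] = int_0^t f(s)^2 ds.
Here f(s) = -s^2/4, so f(s)^2 = s^4/16. Integrate:
  int_0^t (s^4/16) ds = t^5/80.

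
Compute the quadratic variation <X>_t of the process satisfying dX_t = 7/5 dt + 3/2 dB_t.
<X>_t = 9*t/4

For an Itô process dX_t = a(t) dt + b(t) dB_t, the quadratic variation is <X>_t = int_0^t b(s)^2 ds (the drift term does not contribute). Here b(s) = 3/2, so
  b(s)^2 = 9/4.
Integrating from 0 to t:
  <X>_t = int_0^t (9/4) ds = 9*t/4.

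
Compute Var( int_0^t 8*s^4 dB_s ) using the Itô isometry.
Var = 64*t^9/9

The Itô integral of a deterministic integrand f(s) has mean 0 because each increment f(s) * (B_{s+ds} - B_s) has mean 0. By the Itô isometry:
  Var( int_0^t f(s) dB_s ) = E[ (int_0^t f(s) dB_s)^2 ] = int_0^t f(s)^2 ds.
Here f(s) = 8*s^4, so f(s)^2 = 64*s^8. Integrate:
  int_0^t (64*s^8) ds = 64*t^9/9.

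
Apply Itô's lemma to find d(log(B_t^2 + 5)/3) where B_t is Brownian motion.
d(log(B_t^2 + 5)/3) = ((5 - B_t^2)/(3*(B_t^2 + 5)^2)) dt + (2*B_t/(3*(B_t^2 + 5))) dB_t

Itô's formula for f(B_t) gives d f(B_t) = f'(B_t) dB_t + (1/2) f''(B_t) dt. Compute derivatives of f(x) = log(x^2 + 5)/3:
  f'(x)  = 2*x/(3*(x^2 + 5))
  f''(x) = 2*(5 - x^2)/(3*(x^2 + 5)^2)
Substitute x = B_t and multiply the f'' term by 1/2:
  drift     = (1/2) * (2*(5 - x^2)/(3*(x^2 + 5)^2)) evaluated at B_t = (5 - B_t^2)/(3*(B_t^2 + 5)^2)
  diffusion = (2*x/(3*(x^2 + 5))) evaluated at B_t = 2*B_t/(3*(B_t^2 + 5))
Therefore d(log(B_t^2 + 5)/3) = ((5 - B_t^2)/(3*(B_t^2 + 5)^2)) dt + (2*B_t/(3*(B_t^2 + 5))) dB_t.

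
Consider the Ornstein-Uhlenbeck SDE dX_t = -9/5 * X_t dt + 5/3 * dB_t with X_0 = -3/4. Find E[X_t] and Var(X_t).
E[X_t] = -3*exp(-9*t/5)/4; Var(X_t) = 125/162 - 125*exp(-18*t/5)/162

The OU SDE dX = -theta X dt + sigma dB admits the integrating factor exp(theta t): d(exp(theta t) X_t) = sigma exp(theta t) dB_t. Integrating from 0 to t:
  X_t = x_0 * exp(-theta t) + sigma * int_0^t exp(-theta (t-s)) dB_s.
The Itô integral has mean 0 and (by the Itô isometry) variance sigma^2 * int_0^t exp(-2 theta (t - s)) ds = sigma^2 * (1 - exp(-2 theta t)) / (2 theta).
With theta = 9/5, sigma = 5/3, x_0 = -3/4:
  E[X_t] = -3/4 * exp(-9/5 t) = -3*exp(-9*t/5)/4
  Var(X_t) = (5/3)^2 * (1 - exp(-2*9/5 t)) / (2 * 9/5) = 125/162 - 125*exp(-18*t/5)/162.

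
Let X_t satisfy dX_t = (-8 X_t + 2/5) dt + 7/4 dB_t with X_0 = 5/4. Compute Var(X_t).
Var(X_t) = 49/256 - 49*exp(-16*t)/256

The variance V(t) = Var(X_t) satisfies V'(t) = 2 a V(t) + c^2 with V(0) = 0 (drift coefficient is linear in X, diffusion is constant). With a = -8, c = 7/4, the solution is
  V(t) = (c^2 / (2 a)) * (exp(2 a t) - 1)
       = ((7/4)^2 / (2*(-8))) * (exp((-16) t) - 1)
       = 49/256 - 49*exp(-16*t)/256.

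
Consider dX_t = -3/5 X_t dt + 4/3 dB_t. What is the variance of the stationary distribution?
lim Var(X_t) = 40/27

The OU SDE dX = -theta X dt + sigma dB admits the integrating factor exp(theta t): d(exp(theta t) X_t) = sigma exp(theta t) dB_t. Integrating from 0 to t gives X_t = x_0 * exp(-theta t) + sigma * int_0^t exp(-theta (t-s)) dB_s for any initial x_0. The Itô integral has variance (by the Itô isometry) sigma^2 * int_0^t exp(-2 theta (t - s)) ds = sigma^2 * (1 - exp(-2 theta t)) / (2 theta), independent of x_0.
With theta = 3/5, sigma = 4/3:
  Var(X_t) = (4/3)^2 * (1 - exp(-2*3/5 t)) / (2 * 3/5) = 40/27 - 40*exp(-6*t/5)/27.
As t -> infinity, exp(-2*3/5 t) -> 0, so the stationary variance is sigma^2 / (2 theta) = 40/27.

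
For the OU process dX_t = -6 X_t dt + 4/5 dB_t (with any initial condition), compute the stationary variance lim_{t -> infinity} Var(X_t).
lim Var(X_t) = 4/75

The OU SDE dX = -theta X dt + sigma dB admits the integrating factor exp(theta t): d(exp(theta t) X_t) = sigma exp(theta t) dB_t. Integrating from 0 to t gives X_t = x_0 * exp(-theta t) + sigma * int_0^t exp(-theta (t-s)) dB_s for any initial x_0. The Itô integral has variance (by the Itô isometry) sigma^2 * int_0^t exp(-2 theta (t - s)) ds = sigma^2 * (1 - exp(-2 theta t)) / (2 theta), independent of x_0.
With theta = 6, sigma = 4/5:
  Var(X_t) = (4/5)^2 * (1 - exp(-2*6 t)) / (2 * 6) = 4/75 - 4*exp(-12*t)/75.
As t -> infinity, exp(-2*6 t) -> 0, so the stationary variance is sigma^2 / (2 theta) = 4/75.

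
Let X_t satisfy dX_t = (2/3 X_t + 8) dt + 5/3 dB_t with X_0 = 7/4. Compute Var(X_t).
Var(X_t) = 25*exp(4*t/3)/12 - 25/12

The variance V(t) = Var(X_t) satisfies V'(t) = 2 a V(t) + c^2 with V(0) = 0 (drift coefficient is linear in X, diffusion is constant). With a = 2/3, c = 5/3, the solution is
  V(t) = (c^2 / (2 a)) * (exp(2 a t) - 1)
       = ((5/3)^2 / (2*(2/3))) * (exp((4/3) t) - 1)
       = 25*exp(4*t/3)/12 - 25/12.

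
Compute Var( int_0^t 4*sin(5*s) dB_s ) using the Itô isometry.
Var = 8*t - 4*sin(10*t)/5

The Itô integral of a deterministic integrand f(s) has mean 0 because each increment f(s) * (B_{s+ds} - B_s) has mean 0. By the Itô isometry:
  Var( int_0^t f(s) dB_s ) = E[ (int_0^t f(s) dB_s)^2 ] = int_0^t f(s)^2 ds.
Here f(s) = 4*sin(5*s), so f(s)^2 = 16*sin(5*s)^2. Integrate:
  int_0^t (16*sin(5*s)^2) ds = 8*t - 4*sin(10*t)/5.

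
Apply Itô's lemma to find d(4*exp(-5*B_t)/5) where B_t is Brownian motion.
d(4*exp(-5*B_t)/5) = (10*exp(-5*B_t)) dt + (-4*exp(-5*B_t)) dB_t

Itô's formula for f(B_t) gives d f(B_t) = f'(B_t) dB_t + (1/2) f''(B_t) dt. Compute derivatives of f(x) = 4*exp(-5*x)/5:
  f'(x)  = -4*exp(-5*x)
  f''(x) = 20*exp(-5*x)
Substitute x = B_t and multiply the f'' term by 1/2:
  drift     = (1/2) * (20*exp(-5*x)) evaluated at B_t = 10*exp(-5*B_t)
  diffusion = (-4*exp(-5*x)) evaluated at B_t = -4*exp(-5*B_t)
Therefore d(4*exp(-5*B_t)/5) = (10*exp(-5*B_t)) dt + (-4*exp(-5*B_t)) dB_t.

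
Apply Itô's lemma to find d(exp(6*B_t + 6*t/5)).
d(exp(6*B_t + 6*t/5)) = (96*exp(6*B_t + 6*t/5)/5) dt + (6*exp(6*B_t + 6*t/5)) dB_t

Itô's formula for f(t, x): d f(t, B_t) = (f_t + (1/2) f_xx) dt + f_x dB_t. Compute partials of f(t, x) = exp(6*t/5 + 6*x):
  f_t(t,x)  = 6*exp(6*t/5 + 6*x)/5
  f_x(t,x)  = 6*exp(6*t/5 + 6*x)
  f_xx(t,x) = 36*exp(6*t/5 + 6*x)
Assemble drift = f_t + (1/2) f_xx = 96*exp(6*t/5 + 6*x)/5 and diffusion = f_x = 6*exp(6*t/5 + 6*x). Substituting x = B_t:
  d(exp(6*B_t + 6*t/5)) = (96*exp(6*B_t + 6*t/5)/5) dt + (6*exp(6*B_t + 6*t/5)) dB_t.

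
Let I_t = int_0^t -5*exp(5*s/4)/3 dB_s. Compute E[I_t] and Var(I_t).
E[I_t] = 0; Var(I_t) = 10*exp(5*t/2)/9 - 10/9

The Itô integral of a deterministic integrand f(s) has mean 0 because each increment f(s) * (B_{s+ds} - B_s) has mean 0. By the Itô isometry:
  Var( int_0^t f(s) dB_s ) = E[ (int_0^t f(s) dB_s)^2 ] = int_0^t f(s)^2 ds.
Here f(s) = -5*exp(5*s/4)/3, so f(s)^2 = 25*exp(5*s/2)/9. Integrate:
  int_0^t (25*exp(5*s/2)/9) ds = 10*exp(5*t/2)/9 - 10/9.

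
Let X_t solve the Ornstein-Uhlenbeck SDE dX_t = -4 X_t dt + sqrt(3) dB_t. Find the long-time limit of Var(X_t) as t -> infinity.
lim Var(X_t) = 3/8

The OU SDE dX = -theta X dt + sigma dB admits the integrating factor exp(theta t): d(exp(theta t) X_t) = sigma exp(theta t) dB_t. Integrating from 0 to t gives X_t = x_0 * exp(-theta t) + sigma * int_0^t exp(-theta (t-s)) dB_s for any initial x_0. The Itô integral has variance (by the Itô isometry) sigma^2 * int_0^t exp(-2 theta (t - s)) ds = sigma^2 * (1 - exp(-2 theta t)) / (2 theta), independent of x_0.
With theta = 4, sigma = sqrt(3):
  Var(X_t) = (sqrt(3))^2 * (1 - exp(-2*4 t)) / (2 * 4) = 3/8 - 3*exp(-8*t)/8.
As t -> infinity, exp(-2*4 t) -> 0, so the stationary variance is sigma^2 / (2 theta) = 3/8.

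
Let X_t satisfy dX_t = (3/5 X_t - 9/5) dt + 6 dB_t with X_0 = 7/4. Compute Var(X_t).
Var(X_t) = 30*exp(6*t/5) - 30

The variance V(t) = Var(X_t) satisfies V'(t) = 2 a V(t) + c^2 with V(0) = 0 (drift coefficient is linear in X, diffusion is constant). With a = 3/5, c = 6, the solution is
  V(t) = (c^2 / (2 a)) * (exp(2 a t) - 1)
       = (6^2 / (2*(3/5))) * (exp((6/5) t) - 1)
       = 30*exp(6*t/5) - 30.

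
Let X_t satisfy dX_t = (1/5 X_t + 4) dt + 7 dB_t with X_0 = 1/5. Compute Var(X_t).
Var(X_t) = 245*exp(2*t/5)/2 - 245/2

The variance V(t) = Var(X_t) satisfies V'(t) = 2 a V(t) + c^2 with V(0) = 0 (drift coefficient is linear in X, diffusion is constant). With a = 1/5, c = 7, the solution is
  V(t) = (c^2 / (2 a)) * (exp(2 a t) - 1)
       = (7^2 / (2*(1/5))) * (exp((2/5) t) - 1)
       = 245*exp(2*t/5)/2 - 245/2.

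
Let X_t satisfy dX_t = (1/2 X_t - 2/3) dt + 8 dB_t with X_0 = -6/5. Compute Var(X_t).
Var(X_t) = 64*exp(t) - 64

The variance V(t) = Var(X_t) satisfies V'(t) = 2 a V(t) + c^2 with V(0) = 0 (drift coefficient is linear in X, diffusion is constant). With a = 1/2, c = 8, the solution is
  V(t) = (c^2 / (2 a)) * (exp(2 a t) - 1)
       = (8^2 / (2*(1/2))) * (exp(1 t) - 1)
       = 64*exp(t) - 64.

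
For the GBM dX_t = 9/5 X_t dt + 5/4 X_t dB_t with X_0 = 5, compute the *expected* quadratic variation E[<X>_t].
E[<X>_t] = 3125*exp(413*t/80)/413 - 3125/413

<X>_t = int_0^t ((5/4) * X_s)^2 ds. Taking expectation inside the integral: E[<X>_t] = (5/4)^2 * int_0^t E[X_s^2] ds. For GBM, E[X_s^2] = x_0^2 * exp((2 mu + sigma^2) s). Integrating:
  E[<X>_t] = (5/4)^2 * 5^2 * (exp((2*(9/5) + (5/4)^2) t) - 1) / (2*(9/5) + (5/4)^2)
           = (5/4)^2 * 5^2 * (exp((413/80) t) - 1) / (413/80) = 3125*exp(413*t/80)/413 - 3125/413.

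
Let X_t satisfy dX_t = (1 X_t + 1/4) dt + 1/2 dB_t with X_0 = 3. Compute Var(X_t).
Var(X_t) = exp(2*t)/8 - 1/8

The variance V(t) = Var(X_t) satisfies V'(t) = 2 a V(t) + c^2 with V(0) = 0 (drift coefficient is linear in X, diffusion is constant). With a = 1, c = 1/2, the solution is
  V(t) = (c^2 / (2 a)) * (exp(2 a t) - 1)
       = ((1/2)^2 / (2*1)) * (exp(2 t) - 1)
       = exp(2*t)/8 - 1/8.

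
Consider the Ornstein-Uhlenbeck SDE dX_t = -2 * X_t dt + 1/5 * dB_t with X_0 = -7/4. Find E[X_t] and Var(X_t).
E[X_t] = -7*exp(-2*t)/4; Var(X_t) = 1/100 - exp(-4*t)/100

The OU SDE dX = -theta X dt + sigma dB admits the integrating factor exp(theta t): d(exp(theta t) X_t) = sigma exp(theta t) dB_t. Integrating from 0 to t:
  X_t = x_0 * exp(-theta t) + sigma * int_0^t exp(-theta (t-s)) dB_s.
The Itô integral has mean 0 and (by the Itô isometry) variance sigma^2 * int_0^t exp(-2 theta (t - s)) ds = sigma^2 * (1 - exp(-2 theta t)) / (2 theta).
With theta = 2, sigma = 1/5, x_0 = -7/4:
  E[X_t] = -7/4 * exp(-2 t) = -7*exp(-2*t)/4
  Var(X_t) = (1/5)^2 * (1 - exp(-2*2 t)) / (2 * 2) = 1/100 - exp(-4*t)/100.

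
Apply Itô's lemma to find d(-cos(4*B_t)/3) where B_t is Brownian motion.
d(-cos(4*B_t)/3) = (8*cos(4*B_t)/3) dt + (4*sin(4*B_t)/3) dB_t

Itô's formula for f(B_t) gives d f(B_t) = f'(B_t) dB_t + (1/2) f''(B_t) dt. Compute derivatives of f(x) = -cos(4*x)/3:
  f'(x)  = 4*sin(4*x)/3
  f''(x) = 16*cos(4*x)/3
Substitute x = B_t and multiply the f'' term by 1/2:
  drift     = (1/2) * (16*cos(4*x)/3) evaluated at B_t = 8*cos(4*B_t)/3
  diffusion = (4*sin(4*x)/3) evaluated at B_t = 4*sin(4*B_t)/3
Therefore d(-cos(4*B_t)/3) = (8*cos(4*B_t)/3) dt + (4*sin(4*B_t)/3) dB_t.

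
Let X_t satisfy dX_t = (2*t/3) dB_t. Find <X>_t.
<X>_t = 4*t^3/27

For an Itô process dX_t = a(t) dt + b(t) dB_t, the quadratic variation is <X>_t = int_0^t b(s)^2 ds (the drift term does not contribute). Here b(s) = 2*s/3, so
  b(s)^2 = 4*s^2/9.
Integrating from 0 to t:
  <X>_t = int_0^t (4*s^2/9) ds = 4*t^3/27.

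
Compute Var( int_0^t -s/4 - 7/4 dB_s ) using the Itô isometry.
Var = t*(t^2 + 21*t + 147)/48

The Itô integral of a deterministic integrand f(s) has mean 0 because each increment f(s) * (B_{s+ds} - B_s) has mean 0. By the Itô isometry:
  Var( int_0^t f(s) dB_s ) = E[ (int_0^t f(s) dB_s)^2 ] = int_0^t f(s)^2 ds.
Here f(s) = -s/4 - 7/4, so f(s)^2 = (s + 7)^2/16. Integrate:
  int_0^t ((s + 7)^2/16) ds = t*(t^2 + 21*t + 147)/48.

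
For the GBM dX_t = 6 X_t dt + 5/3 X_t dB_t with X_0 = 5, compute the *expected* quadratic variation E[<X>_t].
E[<X>_t] = 625*exp(133*t/9)/133 - 625/133

<X>_t = int_0^t ((5/3) * X_s)^2 ds. Taking expectation inside the integral: E[<X>_t] = (5/3)^2 * int_0^t E[X_s^2] ds. For GBM, E[X_s^2] = x_0^2 * exp((2 mu + sigma^2) s). Integrating:
  E[<X>_t] = (5/3)^2 * 5^2 * (exp((2*6 + (5/3)^2) t) - 1) / (2*6 + (5/3)^2)
           = (5/3)^2 * 5^2 * (exp((133/9) t) - 1) / (133/9) = 625*exp(133*t/9)/133 - 625/133.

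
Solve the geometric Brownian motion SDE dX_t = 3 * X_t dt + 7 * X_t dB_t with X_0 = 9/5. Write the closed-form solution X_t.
X_t = 9/5 * exp((-43/2) * t + (7) * B_t)

For GBM dX = mu X dt + sigma X dB with X_0 = x_0, apply Itô to Y = log X: dY = (mu - sigma^2/2) dt + sigma dB, so Y_t = log(x_0) + (mu - sigma^2/2) t + sigma B_t and hence X_t = x_0 * exp((mu - sigma^2/2) t + sigma B_t).
With mu = 3, sigma = 7, x_0 = 9/5, this gives:
  X_t = 9/5 * exp((-43/2) * t + (7) * B_t).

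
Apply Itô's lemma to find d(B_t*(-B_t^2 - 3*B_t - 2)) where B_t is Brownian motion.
d(B_t*(-B_t^2 - 3*B_t - 2)) = (-3*B_t - 3) dt + (-3*B_t^2 - 6*B_t - 2) dB_t

Itô's formula for f(B_t) gives d f(B_t) = f'(B_t) dB_t + (1/2) f''(B_t) dt. Compute derivatives of f(x) = x*(-x^2 - 3*x - 2):
  f'(x)  = -3*x^2 - 6*x - 2
  f''(x) = -6*x - 6
Substitute x = B_t and multiply the f'' term by 1/2:
  drift     = (1/2) * (-6*x - 6) evaluated at B_t = -3*B_t - 3
  diffusion = (-3*x^2 - 6*x - 2) evaluated at B_t = -3*B_t^2 - 6*B_t - 2
Therefore d(B_t*(-B_t^2 - 3*B_t - 2)) = (-3*B_t - 3) dt + (-3*B_t^2 - 6*B_t - 2) dB_t.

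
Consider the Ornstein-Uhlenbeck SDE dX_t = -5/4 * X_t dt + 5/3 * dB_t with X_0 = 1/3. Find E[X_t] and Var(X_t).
E[X_t] = exp(-5*t/4)/3; Var(X_t) = 10/9 - 10*exp(-5*t/2)/9

The OU SDE dX = -theta X dt + sigma dB admits the integrating factor exp(theta t): d(exp(theta t) X_t) = sigma exp(theta t) dB_t. Integrating from 0 to t:
  X_t = x_0 * exp(-theta t) + sigma * int_0^t exp(-theta (t-s)) dB_s.
The Itô integral has mean 0 and (by the Itô isometry) variance sigma^2 * int_0^t exp(-2 theta (t - s)) ds = sigma^2 * (1 - exp(-2 theta t)) / (2 theta).
With theta = 5/4, sigma = 5/3, x_0 = 1/3:
  E[X_t] = 1/3 * exp(-5/4 t) = exp(-5*t/4)/3
  Var(X_t) = (5/3)^2 * (1 - exp(-2*5/4 t)) / (2 * 5/4) = 10/9 - 10*exp(-5*t/2)/9.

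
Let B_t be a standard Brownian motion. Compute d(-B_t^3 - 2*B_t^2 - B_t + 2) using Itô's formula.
d(-B_t^3 - 2*B_t^2 - B_t + 2) = (-3*B_t - 2) dt + (-3*B_t^2 - 4*B_t - 1) dB_t

Itô's formula for f(B_t) gives d f(B_t) = f'(B_t) dB_t + (1/2) f''(B_t) dt. Compute derivatives of f(x) = -x^3 - 2*x^2 - x + 2:
  f'(x)  = -3*x^2 - 4*x - 1
  f''(x) = -6*x - 4
Substitute x = B_t and multiply the f'' term by 1/2:
  drift     = (1/2) * (-6*x - 4) evaluated at B_t = -3*B_t - 2
  diffusion = (-3*x^2 - 4*x - 1) evaluated at B_t = -3*B_t^2 - 4*B_t - 1
Therefore d(-B_t^3 - 2*B_t^2 - B_t + 2) = (-3*B_t - 2) dt + (-3*B_t^2 - 4*B_t - 1) dB_t.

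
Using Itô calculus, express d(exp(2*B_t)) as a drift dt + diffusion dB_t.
d(exp(2*B_t)) = (2*exp(2*B_t)) dt + (2*exp(2*B_t)) dB_t

Itô's formula for f(B_t) gives d f(B_t) = f'(B_t) dB_t + (1/2) f''(B_t) dt. Compute derivatives of f(x) = exp(2*x):
  f'(x)  = 2*exp(2*x)
  f''(x) = 4*exp(2*x)
Substitute x = B_t and multiply the f'' term by 1/2:
  drift     = (1/2) * (4*exp(2*x)) evaluated at B_t = 2*exp(2*B_t)
  diffusion = (2*exp(2*x)) evaluated at B_t = 2*exp(2*B_t)
Therefore d(exp(2*B_t)) = (2*exp(2*B_t)) dt + (2*exp(2*B_t)) dB_t.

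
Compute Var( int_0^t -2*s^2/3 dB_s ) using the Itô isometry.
Var = 4*t^5/45

The Itô integral of a deterministic integrand f(s) has mean 0 because each increment f(s) * (B_{s+ds} - B_s) has mean 0. By the Itô isometry:
  Var( int_0^t f(s) dB_s ) = E[ (int_0^t f(s) dB_s)^2 ] = int_0^t f(s)^2 ds.
Here f(s) = -2*s^2/3, so f(s)^2 = 4*s^4/9. Integrate:
  int_0^t (4*s^4/9) ds = 4*t^5/45.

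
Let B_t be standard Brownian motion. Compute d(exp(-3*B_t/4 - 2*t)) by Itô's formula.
d(exp(-3*B_t/4 - 2*t)) = (-55*exp(-3*B_t/4 - 2*t)/32) dt + (-3*exp(-3*B_t/4 - 2*t)/4) dB_t

Itô's formula for f(t, x): d f(t, B_t) = (f_t + (1/2) f_xx) dt + f_x dB_t. Compute partials of f(t, x) = exp(-2*t - 3*x/4):
  f_t(t,x)  = -2*exp(-2*t - 3*x/4)
  f_x(t,x)  = -3*exp(-2*t - 3*x/4)/4
  f_xx(t,x) = 9*exp(-2*t - 3*x/4)/16
Assemble drift = f_t + (1/2) f_xx = -55*exp(-2*t - 3*x/4)/32 and diffusion = f_x = -3*exp(-2*t - 3*x/4)/4. Substituting x = B_t:
  d(exp(-3*B_t/4 - 2*t)) = (-55*exp(-3*B_t/4 - 2*t)/32) dt + (-3*exp(-3*B_t/4 - 2*t)/4) dB_t.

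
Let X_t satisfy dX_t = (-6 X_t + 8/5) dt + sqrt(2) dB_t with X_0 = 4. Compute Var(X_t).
Var(X_t) = 1/6 - exp(-12*t)/6

The variance V(t) = Var(X_t) satisfies V'(t) = 2 a V(t) + c^2 with V(0) = 0 (drift coefficient is linear in X, diffusion is constant). With a = -6, c = sqrt(2), the solution is
  V(t) = (c^2 / (2 a)) * (exp(2 a t) - 1)
       = (sqrt(2)^2 / (2*(-6))) * (exp((-12) t) - 1)
       = 1/6 - exp(-12*t)/6.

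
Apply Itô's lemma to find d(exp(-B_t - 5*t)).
d(exp(-B_t - 5*t)) = (-9*exp(-B_t - 5*t)/2) dt + (-exp(-B_t - 5*t)) dB_t

Itô's formula for f(t, x): d f(t, B_t) = (f_t + (1/2) f_xx) dt + f_x dB_t. Compute partials of f(t, x) = exp(-5*t - x):
  f_t(t,x)  = -5*exp(-5*t - x)
  f_x(t,x)  = -exp(-5*t - x)
  f_xx(t,x) = exp(-5*t - x)
Assemble drift = f_t + (1/2) f_xx = -9*exp(-5*t - x)/2 and diffusion = f_x = -exp(-5*t - x). Substituting x = B_t:
  d(exp(-B_t - 5*t)) = (-9*exp(-B_t - 5*t)/2) dt + (-exp(-B_t - 5*t)) dB_t.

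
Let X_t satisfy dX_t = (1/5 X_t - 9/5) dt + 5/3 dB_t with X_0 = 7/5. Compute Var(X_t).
Var(X_t) = 125*exp(2*t/5)/18 - 125/18

The variance V(t) = Var(X_t) satisfies V'(t) = 2 a V(t) + c^2 with V(0) = 0 (drift coefficient is linear in X, diffusion is constant). With a = 1/5, c = 5/3, the solution is
  V(t) = (c^2 / (2 a)) * (exp(2 a t) - 1)
       = ((5/3)^2 / (2*(1/5))) * (exp((2/5) t) - 1)
       = 125*exp(2*t/5)/18 - 125/18.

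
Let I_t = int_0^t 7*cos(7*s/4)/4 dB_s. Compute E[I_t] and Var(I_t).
E[I_t] = 0; Var(I_t) = 49*t/32 + 7*sin(7*t/2)/16

The Itô integral of a deterministic integrand f(s) has mean 0 because each increment f(s) * (B_{s+ds} - B_s) has mean 0. By the Itô isometry:
  Var( int_0^t f(s) dB_s ) = E[ (int_0^t f(s) dB_s)^2 ] = int_0^t f(s)^2 ds.
Here f(s) = 7*cos(7*s/4)/4, so f(s)^2 = 49*cos(7*s/4)^2/16. Integrate:
  int_0^t (49*cos(7*s/4)^2/16) ds = 49*t/32 + 7*sin(7*t/2)/16.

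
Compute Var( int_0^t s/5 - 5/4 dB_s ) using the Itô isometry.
Var = t*(16*t^2 - 300*t + 1875)/1200

The Itô integral of a deterministic integrand f(s) has mean 0 because each increment f(s) * (B_{s+ds} - B_s) has mean 0. By the Itô isometry:
  Var( int_0^t f(s) dB_s ) = E[ (int_0^t f(s) dB_s)^2 ] = int_0^t f(s)^2 ds.
Here f(s) = s/5 - 5/4, so f(s)^2 = (4*s - 25)^2/400. Integrate:
  int_0^t ((4*s - 25)^2/400) ds = t*(16*t^2 - 300*t + 1875)/1200.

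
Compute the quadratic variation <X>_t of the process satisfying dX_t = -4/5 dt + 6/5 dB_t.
<X>_t = 36*t/25

For an Itô process dX_t = a(t) dt + b(t) dB_t, the quadratic variation is <X>_t = int_0^t b(s)^2 ds (the drift term does not contribute). Here b(s) = 6/5, so
  b(s)^2 = 36/25.
Integrating from 0 to t:
  <X>_t = int_0^t (36/25) ds = 36*t/25.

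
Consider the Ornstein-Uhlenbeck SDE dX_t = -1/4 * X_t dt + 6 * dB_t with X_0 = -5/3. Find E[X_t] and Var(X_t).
E[X_t] = -5*exp(-t/4)/3; Var(X_t) = 72 - 72*exp(-t/2)

The OU SDE dX = -theta X dt + sigma dB admits the integrating factor exp(theta t): d(exp(theta t) X_t) = sigma exp(theta t) dB_t. Integrating from 0 to t:
  X_t = x_0 * exp(-theta t) + sigma * int_0^t exp(-theta (t-s)) dB_s.
The Itô integral has mean 0 and (by the Itô isometry) variance sigma^2 * int_0^t exp(-2 theta (t - s)) ds = sigma^2 * (1 - exp(-2 theta t)) / (2 theta).
With theta = 1/4, sigma = 6, x_0 = -5/3:
  E[X_t] = -5/3 * exp(-1/4 t) = -5*exp(-t/4)/3
  Var(X_t) = (6)^2 * (1 - exp(-2*1/4 t)) / (2 * 1/4) = 72 - 72*exp(-t/2).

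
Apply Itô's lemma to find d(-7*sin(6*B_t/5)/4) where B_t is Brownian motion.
d(-7*sin(6*B_t/5)/4) = (63*sin(6*B_t/5)/50) dt + (-21*cos(6*B_t/5)/10) dB_t

Itô's formula for f(B_t) gives d f(B_t) = f'(B_t) dB_t + (1/2) f''(B_t) dt. Compute derivatives of f(x) = -7*sin(6*x/5)/4:
  f'(x)  = -21*cos(6*x/5)/10
  f''(x) = 63*sin(6*x/5)/25
Substitute x = B_t and multiply the f'' term by 1/2:
  drift     = (1/2) * (63*sin(6*x/5)/25) evaluated at B_t = 63*sin(6*B_t/5)/50
  diffusion = (-21*cos(6*x/5)/10) evaluated at B_t = -21*cos(6*B_t/5)/10
Therefore d(-7*sin(6*B_t/5)/4) = (63*sin(6*B_t/5)/50) dt + (-21*cos(6*B_t/5)/10) dB_t.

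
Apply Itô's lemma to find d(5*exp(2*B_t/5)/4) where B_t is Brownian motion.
d(5*exp(2*B_t/5)/4) = (exp(2*B_t/5)/10) dt + (exp(2*B_t/5)/2) dB_t

Itô's formula for f(B_t) gives d f(B_t) = f'(B_t) dB_t + (1/2) f''(B_t) dt. Compute derivatives of f(x) = 5*exp(2*x/5)/4:
  f'(x)  = exp(2*x/5)/2
  f''(x) = exp(2*x/5)/5
Substitute x = B_t and multiply the f'' term by 1/2:
  drift     = (1/2) * (exp(2*x/5)/5) evaluated at B_t = exp(2*B_t/5)/10
  diffusion = (exp(2*x/5)/2) evaluated at B_t = exp(2*B_t/5)/2
Therefore d(5*exp(2*B_t/5)/4) = (exp(2*B_t/5)/10) dt + (exp(2*B_t/5)/2) dB_t.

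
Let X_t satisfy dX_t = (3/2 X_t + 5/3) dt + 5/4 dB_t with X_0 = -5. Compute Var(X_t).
Var(X_t) = 25*exp(3*t)/48 - 25/48

The variance V(t) = Var(X_t) satisfies V'(t) = 2 a V(t) + c^2 with V(0) = 0 (drift coefficient is linear in X, diffusion is constant). With a = 3/2, c = 5/4, the solution is
  V(t) = (c^2 / (2 a)) * (exp(2 a t) - 1)
       = ((5/4)^2 / (2*(3/2))) * (exp(3 t) - 1)
       = 25*exp(3*t)/48 - 25/48.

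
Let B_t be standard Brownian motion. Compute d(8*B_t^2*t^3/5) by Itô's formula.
d(8*B_t^2*t^3/5) = (8*t^2*(3*B_t^2 + t)/5) dt + (16*B_t*t^3/5) dB_t

Itô's formula for f(t, x): d f(t, B_t) = (f_t + (1/2) f_xx) dt + f_x dB_t. Compute partials of f(t, x) = 8*t^3*x^2/5:
  f_t(t,x)  = 24*t^2*x^2/5
  f_x(t,x)  = 16*t^3*x/5
  f_xx(t,x) = 16*t^3/5
Assemble drift = f_t + (1/2) f_xx = 8*t^2*(t + 3*x^2)/5 and diffusion = f_x = 16*t^3*x/5. Substituting x = B_t:
  d(8*B_t^2*t^3/5) = (8*t^2*(3*B_t^2 + t)/5) dt + (16*B_t*t^3/5) dB_t.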